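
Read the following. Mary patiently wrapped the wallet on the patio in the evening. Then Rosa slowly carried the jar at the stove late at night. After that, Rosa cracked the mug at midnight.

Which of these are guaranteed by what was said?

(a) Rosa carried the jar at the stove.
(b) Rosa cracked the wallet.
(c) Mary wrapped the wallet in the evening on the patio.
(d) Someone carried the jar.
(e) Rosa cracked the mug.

(a), (c), (d), (e)

(a) Entailed — every conjunct here is already in the original carrying event.
(b) Not entailed — Rosa cracked the mug, not the wallet; the wallet belongs to the wrapping event.
(c) Entailed — the original entails any weakening of itself; this just drops 'patiently'.
(d) Entailed — every conjunct here is already in the original carrying event.
(e) Entailed — dropping 'at midnight' leaves a sub-description the original still satisfies.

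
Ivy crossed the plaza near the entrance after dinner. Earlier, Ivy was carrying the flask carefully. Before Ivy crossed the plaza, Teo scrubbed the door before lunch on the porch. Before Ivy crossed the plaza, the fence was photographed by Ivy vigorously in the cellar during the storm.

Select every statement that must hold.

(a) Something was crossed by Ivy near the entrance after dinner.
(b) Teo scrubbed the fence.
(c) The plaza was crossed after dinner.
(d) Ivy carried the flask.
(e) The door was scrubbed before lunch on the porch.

(a), (c), (d), (e)

(a) Entailed — this follows by dropping conjuncts from the crossing event's description.
(b) Not entailed — Teo scrubbed the door, not the fence; the fence belongs to the photographing event.
(c) Entailed — this follows by dropping conjuncts from the crossing event's description.
(d) Entailed — 'carry' is an activity; 'was carrying' entails that some carrying happened, so 'carried' holds.
(e) Entailed — this follows by dropping conjuncts from the scrubbing event's description.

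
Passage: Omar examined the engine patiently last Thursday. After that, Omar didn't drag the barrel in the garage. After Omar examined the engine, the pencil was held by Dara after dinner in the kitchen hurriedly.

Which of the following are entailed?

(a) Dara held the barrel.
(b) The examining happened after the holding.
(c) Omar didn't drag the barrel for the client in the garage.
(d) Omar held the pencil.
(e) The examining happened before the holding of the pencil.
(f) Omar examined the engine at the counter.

(a) Not entailed — Dara held the pencil, not the barrel; the barrel belongs to the dragging event.
(b) Not entailed — the narrative places the examining before the holding, not after.
(c) Entailed — under negation, adding a further restriction is entailed: if no such dragging event occurred, none occurred for the client either.
(d) Not entailed — the passage has Dara holding the pencil, not Omar.
(e) Entailed — the narrative places the examining before the holding.
(f) Not entailed — 'at the counter' adds information not in the original event.

(c), (e)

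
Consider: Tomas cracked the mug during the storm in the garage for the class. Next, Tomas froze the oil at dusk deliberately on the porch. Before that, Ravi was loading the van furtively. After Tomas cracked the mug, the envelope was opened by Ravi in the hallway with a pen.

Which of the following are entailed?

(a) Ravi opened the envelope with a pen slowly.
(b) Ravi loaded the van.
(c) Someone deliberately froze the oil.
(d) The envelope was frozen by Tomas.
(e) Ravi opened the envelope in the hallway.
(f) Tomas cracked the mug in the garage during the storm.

(a) Not entailed — 'slowly' adds information not in the original event.
(b) Not entailed — 'was loading' is progressive on an accomplishment; it does not entail the completed 'loaded'.
(c) Entailed — every conjunct here is already in the original freezing event.
(d) Not entailed — Tomas froze the oil, not the envelope; the envelope belongs to the opening event.
(e) Entailed — every conjunct here is already in the original opening event.
(f) Entailed — every conjunct here is already in the original cracking event.

(c), (e), (f)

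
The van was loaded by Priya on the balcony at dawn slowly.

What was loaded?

'the van' marks the patient of the loading event.

the van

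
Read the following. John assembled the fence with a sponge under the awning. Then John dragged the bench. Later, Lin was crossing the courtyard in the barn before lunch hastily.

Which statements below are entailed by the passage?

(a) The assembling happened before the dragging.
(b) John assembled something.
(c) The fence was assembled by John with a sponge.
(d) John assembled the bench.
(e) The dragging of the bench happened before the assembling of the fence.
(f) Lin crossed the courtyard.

(a), (b), (c)

(a) Entailed — the narrative places the assembling before the dragging.
(b) Entailed — dropping 'with a sponge', 'under the awning' and generalizing the patient leaves a sub-description the original still satisfies.
(c) Entailed — the original entails any weakening of itself; this just drops 'under the awning'.
(d) Not entailed — John assembled the fence, not the bench; the bench belongs to the dragging event.
(e) Not entailed — the narrative places the assembling before the dragging, not after.
(f) Not entailed — 'was crossing' is progressive on an accomplishment; it does not entail the completed 'crossed'.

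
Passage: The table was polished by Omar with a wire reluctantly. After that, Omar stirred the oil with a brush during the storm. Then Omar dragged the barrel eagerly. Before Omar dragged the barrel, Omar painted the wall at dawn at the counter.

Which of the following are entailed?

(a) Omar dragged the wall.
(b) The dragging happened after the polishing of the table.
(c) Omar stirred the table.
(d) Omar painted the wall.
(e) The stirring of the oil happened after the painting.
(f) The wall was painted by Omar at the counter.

(b), (d), (f)

(a) Not entailed — Omar dragged the barrel, not the wall; the wall belongs to the painting event.
(b) Entailed — the narrative places the polishing before the dragging.
(c) Not entailed — Omar stirred the oil, not the table; the table belongs to the polishing event.
(d) Entailed — the original entails any weakening of itself; this just drops 'at the counter', 'at dawn'.
(e) Not entailed — the narrative doesn't order the painting relative to the stirring.
(f) Entailed — the original entails any weakening of itself; this just drops 'at dawn'.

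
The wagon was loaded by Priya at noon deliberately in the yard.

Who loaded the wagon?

Priya

'Priya' marks the agent of the loading event.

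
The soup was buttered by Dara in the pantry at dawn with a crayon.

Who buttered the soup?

Dara

'Dara' marks the agent of the buttering event.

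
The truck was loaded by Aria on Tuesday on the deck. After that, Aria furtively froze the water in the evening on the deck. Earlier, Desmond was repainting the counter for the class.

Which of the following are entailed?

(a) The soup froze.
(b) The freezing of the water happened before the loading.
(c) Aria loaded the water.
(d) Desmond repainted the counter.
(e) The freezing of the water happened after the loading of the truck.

(a) Not entailed — the water is what froze, not the soup.
(b) Not entailed — the narrative places the loading before the freezing, not after.
(c) Not entailed — Aria loaded the truck, not the water; the water belongs to the freezing event.
(d) Not entailed — 'was repainting' is progressive on an accomplishment; it does not entail the completed 'repainted'.
(e) Entailed — the narrative places the loading before the freezing.

(e)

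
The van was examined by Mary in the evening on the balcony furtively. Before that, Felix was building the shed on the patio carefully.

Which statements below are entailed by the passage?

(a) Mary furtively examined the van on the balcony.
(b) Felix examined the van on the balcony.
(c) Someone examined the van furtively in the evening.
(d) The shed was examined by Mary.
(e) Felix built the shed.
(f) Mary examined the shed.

(a), (c)

(a) Entailed — dropping 'in the evening' leaves a sub-description the original still satisfies.
(b) Not entailed — the passage has Mary examining the van, not Felix.
(c) Entailed — this follows by dropping conjuncts from the examining event's description.
(d) Not entailed — Mary examined the van, not the shed; the shed belongs to the building event.
(e) Not entailed — 'was building' is progressive on an accomplishment; it does not entail the completed 'built'.
(f) Not entailed — Mary examined the van, not the shed; the shed belongs to the building event.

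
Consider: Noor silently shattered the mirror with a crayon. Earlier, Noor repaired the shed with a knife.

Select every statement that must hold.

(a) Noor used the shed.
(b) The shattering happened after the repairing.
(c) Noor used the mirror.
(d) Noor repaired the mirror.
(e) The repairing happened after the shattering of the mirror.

(b)

(a) Not entailed — the shed is the patient, not an instrument — Noor used a knife.
(b) Entailed — the narrative places the repairing before the shattering.
(c) Not entailed — the mirror is the patient, not an instrument — Noor used a crayon.
(d) Not entailed — Noor repaired the shed, not the mirror; the mirror belongs to the shattering event.
(e) Not entailed — the narrative places the repairing before the shattering, not after.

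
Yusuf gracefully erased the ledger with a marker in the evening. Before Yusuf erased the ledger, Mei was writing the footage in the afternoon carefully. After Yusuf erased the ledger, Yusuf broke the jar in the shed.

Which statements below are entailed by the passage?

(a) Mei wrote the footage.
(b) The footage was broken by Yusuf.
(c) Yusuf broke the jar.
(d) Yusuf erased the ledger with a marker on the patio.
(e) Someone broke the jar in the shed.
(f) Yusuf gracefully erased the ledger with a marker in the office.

(a) Not entailed — 'was writing' is progressive on an accomplishment; it does not entail the completed 'wrote'.
(b) Not entailed — Yusuf broke the jar, not the footage; the footage belongs to the writing event.
(c) Entailed — dropping 'in the shed' leaves a sub-description the original still satisfies.
(d) Not entailed — 'on the patio' adds information not in the original event.
(e) Entailed — this follows by dropping conjuncts from the breaking event's description.
(f) Not entailed — 'in the office' adds information not in the original event.

(c), (e)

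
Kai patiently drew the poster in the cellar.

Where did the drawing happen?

in the cellar

'in the cellar' marks the location of the drawing event.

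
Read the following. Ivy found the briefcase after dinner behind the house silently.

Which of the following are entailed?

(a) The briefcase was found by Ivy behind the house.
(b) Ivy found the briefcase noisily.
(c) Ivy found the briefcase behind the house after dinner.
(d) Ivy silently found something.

(a), (c), (d)

(a) Entailed — every conjunct here is already in the original finding event.
(b) Not entailed — 'noisily' adds a manner not in (and inconsistent with) the original.
(c) Entailed — every conjunct here is already in the original finding event.
(d) Entailed — the original entails any weakening of itself; this just drops 'after dinner', 'behind the house' and generalizes the patient.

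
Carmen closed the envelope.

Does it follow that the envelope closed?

'Carmen closed the envelope' is the causative; it entails the inchoative 'the envelope closed'.

yes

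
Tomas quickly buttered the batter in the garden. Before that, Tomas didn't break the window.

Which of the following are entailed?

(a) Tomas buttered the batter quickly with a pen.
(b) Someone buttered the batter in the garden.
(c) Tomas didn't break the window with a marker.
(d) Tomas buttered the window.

(b), (c)

(a) Not entailed — 'with a pen' adds information not in the original event.
(b) Entailed — every conjunct here is already in the original buttering event.
(c) Entailed — under negation, adding a further restriction is entailed: if no such breaking event occurred, none occurred with a marker either.
(d) Not entailed — Tomas buttered the batter, not the window; the window belongs to the breaking event.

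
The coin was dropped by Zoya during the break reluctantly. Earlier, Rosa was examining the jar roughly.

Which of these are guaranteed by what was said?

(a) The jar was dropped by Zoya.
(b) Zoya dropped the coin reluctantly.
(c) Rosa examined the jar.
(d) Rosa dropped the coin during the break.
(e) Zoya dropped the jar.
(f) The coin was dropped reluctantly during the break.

(a) Not entailed — Zoya dropped the coin, not the jar; the jar belongs to the examining event.
(b) Entailed — the original entails any weakening of itself; this just drops 'during the break'.
(c) Entailed — 'examine' is an activity; 'was examining' entails that some examining happened, so 'examined' holds.
(d) Not entailed — the passage has Zoya dropping the coin, not Rosa.
(e) Not entailed — Zoya dropped the coin, not the jar; the jar belongs to the examining event.
(f) Entailed — every conjunct here is already in the original dropping event.

(b), (c), (f)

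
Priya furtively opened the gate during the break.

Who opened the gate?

Priya

'Priya' marks the agent of the opening event.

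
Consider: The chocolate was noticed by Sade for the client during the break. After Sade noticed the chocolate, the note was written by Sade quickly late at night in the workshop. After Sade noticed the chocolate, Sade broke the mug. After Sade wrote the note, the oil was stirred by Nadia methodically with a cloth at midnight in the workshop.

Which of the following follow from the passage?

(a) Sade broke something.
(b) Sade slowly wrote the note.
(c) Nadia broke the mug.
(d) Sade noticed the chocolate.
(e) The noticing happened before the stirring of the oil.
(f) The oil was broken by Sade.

(a), (d), (e)

(a) Entailed — generalizing the patient leaves a sub-description the original still satisfies.
(b) Not entailed — 'slowly' adds a manner not in (and inconsistent with) the original.
(c) Not entailed — the passage has Sade breaking the mug, not Nadia.
(d) Entailed — every conjunct here is already in the original noticing event.
(e) Entailed — the narrative places the noticing before the stirring.
(f) Not entailed — Sade broke the mug, not the oil; the oil belongs to the stirring event.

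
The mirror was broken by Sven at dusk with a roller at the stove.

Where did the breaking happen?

at the stove

'at the stove' marks the location of the breaking event.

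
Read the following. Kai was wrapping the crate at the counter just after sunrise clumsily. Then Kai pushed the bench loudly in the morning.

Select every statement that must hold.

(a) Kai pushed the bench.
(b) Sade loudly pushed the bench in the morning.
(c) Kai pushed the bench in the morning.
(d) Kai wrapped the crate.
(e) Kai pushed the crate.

(a), (c)

(a) Entailed — every conjunct here is already in the original pushing event.
(b) Not entailed — the passage has Kai pushing the bench, not Sade.
(c) Entailed — the original entails any weakening of itself; this just drops 'loudly'.
(d) Not entailed — 'was wrapping' is progressive on an accomplishment; it does not entail the completed 'wrapped'.
(e) Not entailed — Kai pushed the bench, not the crate; the crate belongs to the wrapping event.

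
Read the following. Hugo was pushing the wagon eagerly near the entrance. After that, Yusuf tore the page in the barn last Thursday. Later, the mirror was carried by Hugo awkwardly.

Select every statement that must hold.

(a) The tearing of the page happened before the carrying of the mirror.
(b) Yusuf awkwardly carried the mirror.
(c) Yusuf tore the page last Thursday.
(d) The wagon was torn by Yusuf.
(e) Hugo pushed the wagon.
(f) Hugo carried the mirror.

(a) Entailed — the narrative places the tearing before the carrying.
(b) Not entailed — the passage has Hugo carrying the mirror, not Yusuf.
(c) Entailed — the original entails any weakening of itself; this just drops 'in the barn'.
(d) Not entailed — Yusuf tore the page, not the wagon; the wagon belongs to the pushing event.
(e) Entailed — 'push' is an activity; 'was pushing' entails that some pushing happened, so 'pushed' holds.
(f) Entailed — this follows by dropping conjuncts from the carrying event's description.

(a), (c), (e), (f)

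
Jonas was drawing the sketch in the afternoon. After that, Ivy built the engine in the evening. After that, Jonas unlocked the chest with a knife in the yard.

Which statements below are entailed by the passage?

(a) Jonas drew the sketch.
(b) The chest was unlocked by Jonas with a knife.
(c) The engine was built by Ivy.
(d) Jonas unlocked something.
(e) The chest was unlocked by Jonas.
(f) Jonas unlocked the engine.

(b), (c), (d), (e)

(a) Not entailed — 'was drawing' is progressive on an accomplishment; it does not entail the completed 'drew'.
(b) Entailed — dropping 'in the yard' leaves a sub-description the original still satisfies.
(c) Entailed — dropping 'in the evening' leaves a sub-description the original still satisfies.
(d) Entailed — the original entails any weakening of itself; this just drops 'in the yard', 'with a knife' and generalizes the patient.
(e) Entailed — dropping 'in the yard', 'with a knife' leaves a sub-description the original still satisfies.
(f) Not entailed — Jonas unlocked the chest, not the engine; the engine belongs to the building event.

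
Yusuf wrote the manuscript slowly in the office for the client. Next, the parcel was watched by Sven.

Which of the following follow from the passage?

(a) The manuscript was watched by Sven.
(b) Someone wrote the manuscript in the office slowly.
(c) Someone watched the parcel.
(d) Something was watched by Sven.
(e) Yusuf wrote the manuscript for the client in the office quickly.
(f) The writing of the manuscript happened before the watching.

(b), (c), (d), (f)

(a) Not entailed — Sven watched the parcel, not the manuscript; the manuscript belongs to the writing event.
(b) Entailed — this follows by dropping conjuncts from the writing event's description.
(c) Entailed — the original entails any weakening of itself; this just generalizes the agent.
(d) Entailed — generalizing the patient leaves a sub-description the original still satisfies.
(e) Not entailed — 'quickly' adds a manner not in (and inconsistent with) the original.
(f) Entailed — the narrative places the writing before the watching.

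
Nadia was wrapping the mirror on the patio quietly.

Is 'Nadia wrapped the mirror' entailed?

no

'was wrapping' is progressive; for an accomplishment like 'wrap the mirror', it doesn't entail completion.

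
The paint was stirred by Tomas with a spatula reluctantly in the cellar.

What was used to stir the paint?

'with a spatula' marks the instrument of the stirring event.

a spatula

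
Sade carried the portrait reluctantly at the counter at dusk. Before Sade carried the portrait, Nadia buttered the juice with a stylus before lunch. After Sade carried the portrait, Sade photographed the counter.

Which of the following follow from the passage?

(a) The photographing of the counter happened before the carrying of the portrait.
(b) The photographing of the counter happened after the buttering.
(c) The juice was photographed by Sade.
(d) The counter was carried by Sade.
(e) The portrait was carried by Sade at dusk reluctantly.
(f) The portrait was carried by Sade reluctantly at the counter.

(a) Not entailed — the narrative places the carrying before the photographing, not after.
(b) Entailed — the narrative places the buttering before the photographing.
(c) Not entailed — Sade photographed the counter, not the juice; the juice belongs to the buttering event.
(d) Not entailed — Sade carried the portrait, not the counter; the counter belongs to the photographing event.
(e) Entailed — the original entails any weakening of itself; this just drops 'at the counter'.
(f) Entailed — the original entails any weakening of itself; this just drops 'at dusk'.

(b), (e), (f)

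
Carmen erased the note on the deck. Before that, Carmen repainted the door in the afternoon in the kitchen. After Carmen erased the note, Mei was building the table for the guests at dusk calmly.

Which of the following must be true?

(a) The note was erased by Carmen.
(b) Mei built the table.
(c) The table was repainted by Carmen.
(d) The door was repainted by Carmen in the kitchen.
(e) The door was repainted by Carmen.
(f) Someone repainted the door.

(a) Entailed — dropping 'on the deck' leaves a sub-description the original still satisfies.
(b) Not entailed — 'was building' is progressive on an accomplishment; it does not entail the completed 'built'.
(c) Not entailed — Carmen repainted the door, not the table; the table belongs to the building event.
(d) Entailed — every conjunct here is already in the original repainting event.
(e) Entailed — this follows by dropping conjuncts from the repainting event's description.
(f) Entailed — every conjunct here is already in the original repainting event.

(a), (d), (e), (f)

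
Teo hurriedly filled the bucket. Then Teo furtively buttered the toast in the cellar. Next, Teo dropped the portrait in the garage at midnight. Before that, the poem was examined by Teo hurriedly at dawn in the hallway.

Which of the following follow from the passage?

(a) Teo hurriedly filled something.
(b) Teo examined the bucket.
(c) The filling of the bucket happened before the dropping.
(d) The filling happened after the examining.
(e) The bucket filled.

(a), (c), (e)

(a) Entailed — the original entails any weakening of itself; this just generalizes the patient.
(b) Not entailed — Teo examined the poem, not the bucket; the bucket belongs to the filling event.
(c) Entailed — the narrative places the filling before the dropping.
(d) Not entailed — the narrative doesn't order the examining relative to the filling.
(e) Entailed — 'Teo filled the bucket' is causative; it entails the inchoative 'the bucket filled'.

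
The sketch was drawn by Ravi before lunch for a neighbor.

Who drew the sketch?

Ravi

'Ravi' marks the agent of the drawing event.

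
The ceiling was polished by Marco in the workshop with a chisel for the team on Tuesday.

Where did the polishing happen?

in the workshop

'in the workshop' marks the location of the polishing event.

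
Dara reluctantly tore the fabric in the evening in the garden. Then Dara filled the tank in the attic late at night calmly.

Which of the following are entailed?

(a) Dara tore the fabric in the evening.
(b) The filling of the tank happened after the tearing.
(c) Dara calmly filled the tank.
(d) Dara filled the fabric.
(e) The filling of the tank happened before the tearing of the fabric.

(a), (b), (c)

(a) Entailed — this follows by dropping conjuncts from the tearing event's description.
(b) Entailed — the narrative places the tearing before the filling.
(c) Entailed — every conjunct here is already in the original filling event.
(d) Not entailed — Dara filled the tank, not the fabric; the fabric belongs to the tearing event.
(e) Not entailed — the narrative places the tearing before the filling, not after.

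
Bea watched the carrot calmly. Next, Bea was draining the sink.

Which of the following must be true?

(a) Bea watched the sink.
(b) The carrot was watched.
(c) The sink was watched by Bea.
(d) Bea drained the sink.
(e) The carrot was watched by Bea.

(a) Not entailed — Bea watched the carrot, not the sink; the sink belongs to the draining event.
(b) Entailed — every conjunct here is already in the original watching event.
(c) Not entailed — Bea watched the carrot, not the sink; the sink belongs to the draining event.
(d) Not entailed — 'was draining' is progressive on an accomplishment; it does not entail the completed 'drained'.
(e) Entailed — this follows by dropping conjuncts from the watching event's description.

(b), (e)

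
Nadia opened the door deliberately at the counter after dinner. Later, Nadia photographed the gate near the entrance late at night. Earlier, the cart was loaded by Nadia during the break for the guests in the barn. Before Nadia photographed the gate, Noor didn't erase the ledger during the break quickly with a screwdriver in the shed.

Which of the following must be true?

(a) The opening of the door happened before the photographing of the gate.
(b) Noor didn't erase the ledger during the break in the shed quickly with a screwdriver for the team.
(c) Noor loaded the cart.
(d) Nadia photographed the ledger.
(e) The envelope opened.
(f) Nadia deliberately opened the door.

(a) Entailed — the narrative places the opening before the photographing.
(b) Entailed — under negation, adding a further restriction is entailed: if no such erasing event occurred, none occurred for the team either.
(c) Not entailed — the passage has Nadia loading the cart, not Noor.
(d) Not entailed — Nadia photographed the gate, not the ledger; the ledger belongs to the erasing event.
(e) Not entailed — the door is what opened, not the envelope.
(f) Entailed — this follows by dropping conjuncts from the opening event's description.

(a), (b), (f)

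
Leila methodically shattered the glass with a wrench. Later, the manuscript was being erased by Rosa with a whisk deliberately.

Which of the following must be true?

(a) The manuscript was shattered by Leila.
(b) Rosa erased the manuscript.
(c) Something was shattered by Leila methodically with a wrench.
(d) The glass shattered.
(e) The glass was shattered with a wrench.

(c), (d), (e)

(a) Not entailed — Leila shattered the glass, not the manuscript; the manuscript belongs to the erasing event.
(b) Not entailed — 'was erasing' is progressive on an accomplishment; it does not entail the completed 'erased'.
(c) Entailed — the original entails any weakening of itself; this just generalizes the patient.
(d) Entailed — 'Leila shattered the glass' is causative; it entails the inchoative 'the glass shattered'.
(e) Entailed — every conjunct here is already in the original shattering event.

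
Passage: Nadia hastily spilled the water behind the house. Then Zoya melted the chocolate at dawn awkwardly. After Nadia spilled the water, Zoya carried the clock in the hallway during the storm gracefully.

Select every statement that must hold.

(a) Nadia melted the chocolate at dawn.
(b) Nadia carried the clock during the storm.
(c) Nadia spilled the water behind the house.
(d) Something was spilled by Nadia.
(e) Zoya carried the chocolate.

(c), (d)

(a) Not entailed — the passage has Zoya melting the chocolate, not Nadia.
(b) Not entailed — the passage has Zoya carrying the clock, not Nadia.
(c) Entailed — every conjunct here is already in the original spilling event.
(d) Entailed — this follows by dropping conjuncts from the spilling event's description.
(e) Not entailed — Zoya carried the clock, not the chocolate; the chocolate belongs to the melting event.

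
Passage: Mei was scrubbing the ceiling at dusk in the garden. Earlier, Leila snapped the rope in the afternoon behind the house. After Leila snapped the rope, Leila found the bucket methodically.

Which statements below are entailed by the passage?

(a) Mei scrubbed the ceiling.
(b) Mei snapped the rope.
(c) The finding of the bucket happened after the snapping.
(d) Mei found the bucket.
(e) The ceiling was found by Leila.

(a), (c)

(a) Entailed — 'scrub' is an activity; 'was scrubbing' entails that some scrubbing happened, so 'scrubbed' holds.
(b) Not entailed — the passage has Leila snapping the rope, not Mei.
(c) Entailed — the narrative places the snapping before the finding.
(d) Not entailed — the passage has Leila finding the bucket, not Mei.
(e) Not entailed — Leila found the bucket, not the ceiling; the ceiling belongs to the scrubbing event.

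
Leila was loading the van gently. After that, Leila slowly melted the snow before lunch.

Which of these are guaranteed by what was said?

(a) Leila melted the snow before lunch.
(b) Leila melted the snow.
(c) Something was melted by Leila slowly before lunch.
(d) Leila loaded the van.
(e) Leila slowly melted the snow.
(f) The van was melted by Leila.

(a), (b), (c), (e)

(a) Entailed — the original entails any weakening of itself; this just drops 'slowly'.
(b) Entailed — dropping 'before lunch', 'slowly' leaves a sub-description the original still satisfies.
(c) Entailed — every conjunct here is already in the original melting event.
(d) Not entailed — 'was loading' is progressive on an accomplishment; it does not entail the completed 'loaded'.
(e) Entailed — every conjunct here is already in the original melting event.
(f) Not entailed — Leila melted the snow, not the van; the van belongs to the loading event.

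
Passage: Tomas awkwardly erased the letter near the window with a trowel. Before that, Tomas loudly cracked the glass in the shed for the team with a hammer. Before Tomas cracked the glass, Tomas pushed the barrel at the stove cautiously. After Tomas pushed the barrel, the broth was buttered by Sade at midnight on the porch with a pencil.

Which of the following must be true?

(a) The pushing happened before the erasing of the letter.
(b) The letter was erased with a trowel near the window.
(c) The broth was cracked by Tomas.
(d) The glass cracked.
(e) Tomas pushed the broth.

(a), (b), (d)

(a) Entailed — the narrative places the pushing before the erasing.
(b) Entailed — dropping 'awkwardly' and generalizing the agent leaves a sub-description the original still satisfies.
(c) Not entailed — Tomas cracked the glass, not the broth; the broth belongs to the buttering event.
(d) Entailed — 'Tomas cracked the glass' is causative; it entails the inchoative 'the glass cracked'.
(e) Not entailed — Tomas pushed the barrel, not the broth; the broth belongs to the buttering event.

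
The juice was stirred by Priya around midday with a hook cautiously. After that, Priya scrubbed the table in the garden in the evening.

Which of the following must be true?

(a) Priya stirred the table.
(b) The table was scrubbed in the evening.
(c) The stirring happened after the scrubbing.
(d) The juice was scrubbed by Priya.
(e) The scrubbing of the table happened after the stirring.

(b), (e)

(a) Not entailed — Priya stirred the juice, not the table; the table belongs to the scrubbing event.
(b) Entailed — every conjunct here is already in the original scrubbing event.
(c) Not entailed — the narrative places the stirring before the scrubbing, not after.
(d) Not entailed — Priya scrubbed the table, not the juice; the juice belongs to the stirring event.
(e) Entailed — the narrative places the stirring before the scrubbing.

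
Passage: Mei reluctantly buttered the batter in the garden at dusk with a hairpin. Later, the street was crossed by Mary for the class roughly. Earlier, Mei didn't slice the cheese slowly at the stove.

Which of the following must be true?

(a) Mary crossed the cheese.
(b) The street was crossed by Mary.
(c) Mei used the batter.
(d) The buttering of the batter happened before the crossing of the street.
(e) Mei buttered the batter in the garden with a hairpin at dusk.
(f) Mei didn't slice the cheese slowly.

(b), (d), (e)

(a) Not entailed — Mary crossed the street, not the cheese; the cheese belongs to the slicing event.
(b) Entailed — every conjunct here is already in the original crossing event.
(c) Not entailed — the batter is the patient, not an instrument — Mei used a hairpin.
(d) Entailed — the narrative places the buttering before the crossing.
(e) Entailed — every conjunct here is already in the original buttering event.
(f) Not entailed — dropping 'at the stove' under negation is not valid — the original leaves open that Mei sliced the cheese some other way.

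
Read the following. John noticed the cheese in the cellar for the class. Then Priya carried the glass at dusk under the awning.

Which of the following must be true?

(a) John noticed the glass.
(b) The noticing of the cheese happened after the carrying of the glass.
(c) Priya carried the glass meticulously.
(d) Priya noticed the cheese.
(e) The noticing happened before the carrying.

(a) Not entailed — John noticed the cheese, not the glass; the glass belongs to the carrying event.
(b) Not entailed — the narrative places the noticing before the carrying, not after.
(c) Not entailed — 'meticulously' adds information not in the original event.
(d) Not entailed — the passage has John noticing the cheese, not Priya.
(e) Entailed — the narrative places the noticing before the carrying.

(e)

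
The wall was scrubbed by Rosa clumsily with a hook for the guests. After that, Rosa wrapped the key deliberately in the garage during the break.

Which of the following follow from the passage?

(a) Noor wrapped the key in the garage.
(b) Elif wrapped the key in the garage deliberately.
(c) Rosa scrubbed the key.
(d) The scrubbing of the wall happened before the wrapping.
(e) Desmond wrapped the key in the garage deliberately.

(a) Not entailed — the passage has Rosa wrapping the key, not Noor.
(b) Not entailed — the passage has Rosa wrapping the key, not Elif.
(c) Not entailed — Rosa scrubbed the wall, not the key; the key belongs to the wrapping event.
(d) Entailed — the narrative places the scrubbing before the wrapping.
(e) Not entailed — the passage has Rosa wrapping the key, not Desmond.

(d)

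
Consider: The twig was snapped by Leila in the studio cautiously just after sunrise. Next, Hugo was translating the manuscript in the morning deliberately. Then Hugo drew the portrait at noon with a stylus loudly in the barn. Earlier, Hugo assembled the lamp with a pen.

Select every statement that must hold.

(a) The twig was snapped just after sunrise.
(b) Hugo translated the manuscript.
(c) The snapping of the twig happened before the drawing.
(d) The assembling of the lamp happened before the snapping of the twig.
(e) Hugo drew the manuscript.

(a), (c)

(a) Entailed — every conjunct here is already in the original snapping event.
(b) Not entailed — 'was translating' is progressive on an accomplishment; it does not entail the completed 'translated'.
(c) Entailed — the narrative places the snapping before the drawing.
(d) Not entailed — the narrative doesn't order the assembling relative to the snapping.
(e) Not entailed — Hugo drew the portrait, not the manuscript; the manuscript belongs to the translating event.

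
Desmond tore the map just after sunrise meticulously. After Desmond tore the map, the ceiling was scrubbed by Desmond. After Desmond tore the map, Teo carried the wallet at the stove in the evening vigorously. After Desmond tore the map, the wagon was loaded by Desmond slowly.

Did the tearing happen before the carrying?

The narrative orders the tearing before the carrying.

yes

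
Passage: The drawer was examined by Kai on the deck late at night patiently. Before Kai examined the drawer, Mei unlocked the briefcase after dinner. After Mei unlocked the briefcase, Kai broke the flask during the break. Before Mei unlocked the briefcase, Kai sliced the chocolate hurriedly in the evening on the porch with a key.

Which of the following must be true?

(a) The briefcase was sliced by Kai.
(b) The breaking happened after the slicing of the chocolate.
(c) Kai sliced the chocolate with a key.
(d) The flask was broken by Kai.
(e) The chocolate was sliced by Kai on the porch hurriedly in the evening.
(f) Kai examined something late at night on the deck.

(a) Not entailed — Kai sliced the chocolate, not the briefcase; the briefcase belongs to the unlocking event.
(b) Entailed — the narrative places the slicing before the breaking.
(c) Entailed — every conjunct here is already in the original slicing event.
(d) Entailed — every conjunct here is already in the original breaking event.
(e) Entailed — dropping 'with a key' leaves a sub-description the original still satisfies.
(f) Entailed — this follows by dropping conjuncts from the examining event's description.

(b), (c), (d), (e), (f)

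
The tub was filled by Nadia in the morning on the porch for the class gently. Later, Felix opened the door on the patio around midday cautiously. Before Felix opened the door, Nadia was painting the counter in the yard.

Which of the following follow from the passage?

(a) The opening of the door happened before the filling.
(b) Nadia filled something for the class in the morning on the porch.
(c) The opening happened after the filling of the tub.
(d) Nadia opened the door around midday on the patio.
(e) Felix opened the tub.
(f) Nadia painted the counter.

(a) Not entailed — the narrative places the filling before the opening, not after.
(b) Entailed — this follows by dropping conjuncts from the filling event's description.
(c) Entailed — the narrative places the filling before the opening.
(d) Not entailed — the passage has Felix opening the door, not Nadia.
(e) Not entailed — Felix opened the door, not the tub; the tub belongs to the filling event.
(f) Not entailed — 'was painting' is progressive on an accomplishment; it does not entail the completed 'painted'.

(b), (c)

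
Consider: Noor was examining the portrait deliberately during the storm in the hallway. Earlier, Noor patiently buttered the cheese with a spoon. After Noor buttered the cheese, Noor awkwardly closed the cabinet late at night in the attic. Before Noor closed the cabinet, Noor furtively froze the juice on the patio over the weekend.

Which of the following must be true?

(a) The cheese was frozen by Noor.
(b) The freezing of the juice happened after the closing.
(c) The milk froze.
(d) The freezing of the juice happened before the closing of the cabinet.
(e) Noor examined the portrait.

(a) Not entailed — Noor froze the juice, not the cheese; the cheese belongs to the buttering event.
(b) Not entailed — the narrative places the freezing before the closing, not after.
(c) Not entailed — the juice is what froze, not the milk.
(d) Entailed — the narrative places the freezing before the closing.
(e) Entailed — 'examine' is an activity; 'was examining' entails that some examining happened, so 'examined' holds.

(d), (e)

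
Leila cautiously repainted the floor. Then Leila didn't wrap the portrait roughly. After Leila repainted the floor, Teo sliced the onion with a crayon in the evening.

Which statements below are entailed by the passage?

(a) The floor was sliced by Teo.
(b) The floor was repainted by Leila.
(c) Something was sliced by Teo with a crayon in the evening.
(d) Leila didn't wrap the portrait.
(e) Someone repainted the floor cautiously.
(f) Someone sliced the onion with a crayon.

(a) Not entailed — Teo sliced the onion, not the floor; the floor belongs to the repainting event.
(b) Entailed — dropping 'cautiously' leaves a sub-description the original still satisfies.
(c) Entailed — generalizing the patient leaves a sub-description the original still satisfies.
(d) Not entailed — dropping 'roughly' under negation is not valid — the original leaves open that Leila wrapped the portrait some other way.
(e) Entailed — every conjunct here is already in the original repainting event.
(f) Entailed — this follows by dropping conjuncts from the slicing event's description.

(b), (c), (e), (f)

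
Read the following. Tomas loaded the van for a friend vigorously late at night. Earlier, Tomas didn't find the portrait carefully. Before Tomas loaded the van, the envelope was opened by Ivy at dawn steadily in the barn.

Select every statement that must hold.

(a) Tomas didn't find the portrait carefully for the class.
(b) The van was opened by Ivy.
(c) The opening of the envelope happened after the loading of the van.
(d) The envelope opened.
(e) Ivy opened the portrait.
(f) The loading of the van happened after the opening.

(a) Entailed — under negation, adding a further restriction is entailed: if no such finding event occurred, none occurred for the class either.
(b) Not entailed — Ivy opened the envelope, not the van; the van belongs to the loading event.
(c) Not entailed — the narrative places the opening before the loading, not after.
(d) Entailed — 'Ivy opened the envelope' is causative; it entails the inchoative 'the envelope opened'.
(e) Not entailed — Ivy opened the envelope, not the portrait; the portrait belongs to the finding event.
(f) Entailed — the narrative places the opening before the loading.

(a), (d), (f)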